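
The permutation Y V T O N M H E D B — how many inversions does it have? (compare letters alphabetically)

Element-by-element contributions:
Y → V, T, O, N, M, H, E, D, B → 9
V → T, O, N, M, H, E, D, B → 8
T → O, N, M, H, E, D, B → 7
O → N, M, H, E, D, B → 6
N → M, H, E, D, B → 5
M → H, E, D, B → 4
H → E, D, B → 3
E → D, B → 2
D → B → 1
B → none → 0
Sum: 9 + 8 + 7 + 6 + 5 + 4 + 3 + 2 + 1 + 0 = 45

45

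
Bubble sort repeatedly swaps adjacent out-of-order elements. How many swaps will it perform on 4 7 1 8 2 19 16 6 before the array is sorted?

10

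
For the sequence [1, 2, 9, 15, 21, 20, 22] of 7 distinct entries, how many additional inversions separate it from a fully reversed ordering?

20

Maximum inversions for 7 distinct elements is C(7, 2) = 7·6/2 = 21.
Current inversions — for each element, count later smaller elements:
1: 0
2: 0
9: 0
15: 0
21: 1
20: 0
22: 0
Current total: 0 + 0 + 0 + 0 + 1 + 0 + 0 = 1
Shortfall: 21 − 1 = 20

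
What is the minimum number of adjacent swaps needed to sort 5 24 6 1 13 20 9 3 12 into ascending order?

18

Each adjacent swap fixes exactly one inversion, so the minimum swap count equals the number of inversions.
Count inversions — for each element, later elements that are smaller:
5: 1, 3 → 2
24: 6, 1, 13, 20, 9, 3, 12 → 7
6: 1, 3 → 2
1: none → 0
13: 9, 3, 12 → 3
20: 9, 3, 12 → 3
9: 3 → 1
3: none → 0
12: none → 0
Total inversions: 2 + 7 + 2 + 0 + 3 + 3 + 1 + 0 + 0 = 18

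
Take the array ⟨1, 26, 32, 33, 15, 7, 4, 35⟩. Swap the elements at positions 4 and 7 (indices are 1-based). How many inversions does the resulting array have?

Positions 4 and 7 hold 33 and 4; after swapping, the array is [1, 26, 32, 4, 15, 7, 33, 35].
For each element, count later entries that are smaller:
1 → none → 0
26 → 4, 15, 7 → 3
32 → 4, 15, 7 → 3
4 → none → 0
15 → 7 → 1
7 → none → 0
33 → none → 0
35 → none → 0
Sum: 0 + 3 + 3 + 0 + 1 + 0 + 0 + 0 = 7

7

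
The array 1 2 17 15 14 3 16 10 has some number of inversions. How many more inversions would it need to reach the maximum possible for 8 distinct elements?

17 inversions short

Maximum inversions for 8 distinct elements is C(8, 2) = 8·7/2 = 28.
Current inversions — for each element, count later smaller elements:
1: 0
2: 0
17: 5
15: 3
14: 2
3: 0
16: 1
10: 0
Current total: 0 + 0 + 5 + 3 + 2 + 0 + 1 + 0 = 11
Shortfall: 28 − 11 = 17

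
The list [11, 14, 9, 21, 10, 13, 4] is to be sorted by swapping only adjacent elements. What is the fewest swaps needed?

13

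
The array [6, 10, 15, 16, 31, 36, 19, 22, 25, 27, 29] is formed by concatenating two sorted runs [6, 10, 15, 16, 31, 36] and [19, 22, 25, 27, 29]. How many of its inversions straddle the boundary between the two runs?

For each element r of the right run, count left-run elements greater than r:
r = 19: 31, 36 → 2
r = 22: 31, 36 → 2
r = 25: 31, 36 → 2
r = 27: 31, 36 → 2
r = 29: 31, 36 → 2
Cross-inversions: 2 + 2 + 2 + 2 + 2 = 10

10 split inversions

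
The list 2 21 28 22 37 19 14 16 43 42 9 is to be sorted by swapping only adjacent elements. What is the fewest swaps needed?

25 swaps

Minimum adjacent swaps = number of inversions (each swap of adjacent out-of-order elements removes one inversion and no swap can remove more).
Count inversions — for each element, later elements that are smaller:
2: none → 0
21: 19, 14, 16, 9 → 4
28: 22, 19, 14, 16, 9 → 5
22: 19, 14, 16, 9 → 4
37: 19, 14, 16, 9 → 4
19: 14, 16, 9 → 3
14: 9 → 1
16: 9 → 1
43: 42, 9 → 2
42: 9 → 1
9: none → 0
Total inversions: 0 + 4 + 5 + 4 + 4 + 3 + 1 + 1 + 2 + 1 + 0 = 25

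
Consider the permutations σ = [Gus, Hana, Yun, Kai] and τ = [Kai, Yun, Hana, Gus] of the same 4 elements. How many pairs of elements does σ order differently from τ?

6

Assign each item its position (1..4) in the first ordering, then rewrite the second ordering as that position sequence:
positions: Gus→1, Hana→2, Yun→3, Kai→4
second ordering as positions: [4, 3, 2, 1]
Discordant pairs = inversions in this position sequence.
4: 3, 2, 1 → 3
3: 2, 1 → 2
2: 1 → 1
1: 0
Total: 3 + 2 + 1 + 0 = 6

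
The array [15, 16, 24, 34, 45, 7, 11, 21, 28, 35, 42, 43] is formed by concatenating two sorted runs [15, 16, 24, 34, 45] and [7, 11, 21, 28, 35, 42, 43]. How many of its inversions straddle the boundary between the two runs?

Count, for every r in R, how many entries of L exceed r:
r = 7: 15, 16, 24, 34, 45 → 5
r = 11: 15, 16, 24, 34, 45 → 5
r = 21: 24, 34, 45 → 3
r = 28: 34, 45 → 2
r = 35: 45 → 1
r = 42: 45 → 1
r = 43: 45 → 1
Cross-inversions: 5 + 5 + 3 + 2 + 1 + 1 + 1 = 18

18 split inversions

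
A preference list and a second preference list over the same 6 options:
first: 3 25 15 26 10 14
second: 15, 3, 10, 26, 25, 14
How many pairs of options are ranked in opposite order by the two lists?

Assign each item its position (1..6) in the first ordering, then rewrite the second ordering as that position sequence:
positions: 3→1, 25→2, 15→3, 26→4, 10→5, 14→6
second ordering as positions: [3, 1, 5, 4, 2, 6]
Discordant pairs = inversions in this position sequence.
3: 1, 2 → 2
1: 0
5: 4, 2 → 2
4: 2 → 1
2: 0
6: 0
Total: 2 + 0 + 2 + 1 + 0 + 0 = 5

5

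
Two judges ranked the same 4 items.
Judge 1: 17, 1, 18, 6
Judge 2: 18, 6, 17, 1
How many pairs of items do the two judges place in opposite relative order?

4

Assign each item its position (1..4) in the first ordering, then rewrite the second ordering as that position sequence:
positions: 17→1, 1→2, 18→3, 6→4
second ordering as positions: [3, 4, 1, 2]
Discordant pairs = inversions in this position sequence.
3: 1, 2 → 2
4: 1, 2 → 2
1: 0
2: 0
Total: 2 + 2 + 0 + 0 = 4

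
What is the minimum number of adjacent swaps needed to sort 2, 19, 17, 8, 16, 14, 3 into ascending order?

The minimum number of adjacent swaps to sort an array equals its inversion count, since every such swap removes exactly one inversion.
Count inversions — for each element, later elements that are smaller:
2: none → 0
19: 17, 8, 16, 14, 3 → 5
17: 8, 16, 14, 3 → 4
8: 3 → 1
16: 14, 3 → 2
14: 3 → 1
3: none → 0
Total inversions: 0 + 5 + 4 + 1 + 2 + 1 + 0 = 13

13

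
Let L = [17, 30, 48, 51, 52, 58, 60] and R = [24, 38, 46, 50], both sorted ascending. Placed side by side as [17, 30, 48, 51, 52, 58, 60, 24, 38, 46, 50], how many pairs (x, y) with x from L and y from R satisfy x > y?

For each element r of the right run, count left-run elements greater than r:
r = 24: 30, 48, 51, 52, 58, 60 → 6
r = 38: 48, 51, 52, 58, 60 → 5
r = 46: 48, 51, 52, 58, 60 → 5
r = 50: 51, 52, 58, 60 → 4
Cross-inversions: 6 + 5 + 5 + 4 = 20

20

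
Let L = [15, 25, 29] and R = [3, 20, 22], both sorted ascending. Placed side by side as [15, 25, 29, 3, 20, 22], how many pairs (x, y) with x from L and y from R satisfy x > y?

For each element r of the right run, count left-run elements greater than r:
r = 3: 15, 25, 29 → 3
r = 20: 25, 29 → 2
r = 22: 25, 29 → 2
Cross-inversions: 3 + 2 + 2 = 7

7 split inversions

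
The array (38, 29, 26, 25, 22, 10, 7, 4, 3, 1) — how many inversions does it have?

45

For each element, count later entries that are smaller:
38: 9
29: 8
26: 7
25: 6
22: 5
10: 4
7: 3
4: 2
3: 1
1: 0
Sum: 9 + 8 + 7 + 6 + 5 + 4 + 3 + 2 + 1 + 0 = 45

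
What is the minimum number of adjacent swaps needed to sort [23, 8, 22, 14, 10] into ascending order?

Each adjacent swap fixes exactly one inversion, so the minimum swap count equals the number of inversions.
Count inversions — for each element, later elements that are smaller:
23: 8, 22, 14, 10 → 4
8: none → 0
22: 14, 10 → 2
14: 10 → 1
10: none → 0
Total inversions: 4 + 0 + 2 + 1 + 0 = 7

7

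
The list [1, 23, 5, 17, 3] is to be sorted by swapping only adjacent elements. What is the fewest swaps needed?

5

Minimum adjacent swaps = number of inversions (each swap of adjacent out-of-order elements removes one inversion and no swap can remove more).
Count inversions — for each element, later elements that are smaller:
1: none → 0
23: 5, 17, 3 → 3
5: 3 → 1
17: 3 → 1
3: none → 0
Total inversions: 0 + 3 + 1 + 1 + 0 = 5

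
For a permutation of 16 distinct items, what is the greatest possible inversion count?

A reversed (strictly descending) arrangement makes every pair an inversion, giving C(16, 2) inversions.
C(16, 2) = 16·15/2 = 120

120 inversions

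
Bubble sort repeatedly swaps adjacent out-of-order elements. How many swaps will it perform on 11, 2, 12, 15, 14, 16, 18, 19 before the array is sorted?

The minimum number of adjacent swaps to sort an array equals its inversion count, since every such swap removes exactly one inversion.
Count inversions — for each element, later elements that are smaller:
11: 2 → 1
2: none → 0
12: none → 0
15: 14 → 1
14: none → 0
16: none → 0
18: none → 0
19: none → 0
Total inversions: 1 + 0 + 0 + 1 + 0 + 0 + 0 + 0 = 2

2 swaps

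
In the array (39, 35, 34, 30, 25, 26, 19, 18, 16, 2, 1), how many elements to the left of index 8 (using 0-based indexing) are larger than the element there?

8

The element at index 8 is 16.
Elements before it: 39, 35, 34, 30, 25, 26, 19, 18
Those larger than 16: 39, 35, 34, 30, 25, 26, 19, 18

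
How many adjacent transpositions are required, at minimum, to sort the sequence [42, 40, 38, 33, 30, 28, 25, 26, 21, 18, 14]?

54 swaps

The minimum number of adjacent swaps to sort an array equals its inversion count, since every such swap removes exactly one inversion.
Count inversions — for each element, later elements that are smaller:
42: 40, 38, 33, 30, 28, 25, 26, 21, 18, 14 → 10
40: 38, 33, 30, 28, 25, 26, 21, 18, 14 → 9
38: 33, 30, 28, 25, 26, 21, 18, 14 → 8
33: 30, 28, 25, 26, 21, 18, 14 → 7
30: 28, 25, 26, 21, 18, 14 → 6
28: 25, 26, 21, 18, 14 → 5
25: 21, 18, 14 → 3
26: 21, 18, 14 → 3
21: 18, 14 → 2
18: 14 → 1
14: none → 0
Total inversions: 10 + 9 + 8 + 7 + 6 + 5 + 3 + 3 + 2 + 1 + 0 = 54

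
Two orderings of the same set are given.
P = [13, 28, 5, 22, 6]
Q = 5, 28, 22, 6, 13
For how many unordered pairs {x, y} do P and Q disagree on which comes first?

5

Assign each item its position (1..5) in the first ordering, then rewrite the second ordering as that position sequence:
positions: 13→1, 28→2, 5→3, 22→4, 6→5
second ordering as positions: [3, 2, 4, 5, 1]
Discordant pairs = inversions in this position sequence.
3: 2, 1 → 2
2: 1 → 1
4: 1 → 1
5: 1 → 1
1: 0
Total: 2 + 1 + 1 + 1 + 0 = 5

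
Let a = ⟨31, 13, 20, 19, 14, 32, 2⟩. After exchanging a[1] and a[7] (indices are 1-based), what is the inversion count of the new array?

There are 4 inversions.

Positions 1 and 7 hold 31 and 2; after swapping, the array is [2, 13, 20, 19, 14, 32, 31].
Sweep left to right; for each value list the smaller values that follow it:
2 → none → 0
13 → none → 0
20 → 19, 14 → 2
19 → 14 → 1
14 → none → 0
32 → 31 → 1
31 → none → 0
Sum: 0 + 0 + 2 + 1 + 0 + 1 + 0 = 4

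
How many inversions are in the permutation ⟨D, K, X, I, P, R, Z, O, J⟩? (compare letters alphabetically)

14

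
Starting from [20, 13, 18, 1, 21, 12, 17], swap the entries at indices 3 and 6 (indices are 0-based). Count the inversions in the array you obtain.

Positions 3 and 6 hold 1 and 17; after swapping, the array is [20, 13, 18, 17, 21, 12, 1].
For each element, count later entries that are smaller:
20: 5
13: 2
18: 3
17: 2
21: 2
12: 1
1: 0
Sum: 5 + 2 + 3 + 2 + 2 + 1 + 0 = 15

Inversions: 15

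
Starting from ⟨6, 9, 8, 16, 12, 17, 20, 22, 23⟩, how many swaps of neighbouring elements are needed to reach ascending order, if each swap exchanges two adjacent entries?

Minimum adjacent swaps = number of inversions (each swap of adjacent out-of-order elements removes one inversion and no swap can remove more).
Count inversions — for each element, later elements that are smaller:
6: none → 0
9: 8 → 1
8: none → 0
16: 12 → 1
12: none → 0
17: none → 0
20: none → 0
22: none → 0
23: none → 0
Total inversions: 0 + 1 + 0 + 1 + 0 + 0 + 0 + 0 + 0 = 2

2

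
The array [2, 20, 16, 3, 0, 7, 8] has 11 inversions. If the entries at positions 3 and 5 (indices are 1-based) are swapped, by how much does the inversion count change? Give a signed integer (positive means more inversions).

Positions 3 and 5 hold 16 and 0; after swapping, the array is [2, 20, 0, 3, 16, 7, 8].
Element-by-element contributions:
2: 1
20: 5
0: 0
3: 0
16: 2
7: 0
8: 0
Sum: 1 + 5 + 0 + 0 + 2 + 0 + 0 = 8
Change: 8 − 11 = -3

-3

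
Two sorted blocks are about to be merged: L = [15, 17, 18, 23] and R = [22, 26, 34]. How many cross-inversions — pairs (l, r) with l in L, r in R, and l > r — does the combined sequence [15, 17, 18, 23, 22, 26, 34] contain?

1

Take each right-half value and tally the left-half values above it:
r = 22: 23 → 1
r = 26: none → 0
r = 34: none → 0
Cross-inversions: 1 + 0 + 0 = 1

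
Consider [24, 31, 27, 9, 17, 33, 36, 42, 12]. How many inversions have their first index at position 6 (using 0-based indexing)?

1 such element

The element at index 6 is 36.
Elements after it: 42, 12
Those smaller than 36: 12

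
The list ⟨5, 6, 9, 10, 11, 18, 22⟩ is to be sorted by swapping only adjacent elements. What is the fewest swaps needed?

0

The minimum number of adjacent swaps to sort an array equals its inversion count, since every such swap removes exactly one inversion.
Count inversions — for each element, later elements that are smaller:
5: none → 0
6: none → 0
9: none → 0
10: none → 0
11: none → 0
18: none → 0
22: none → 0
Total inversions: 0 + 0 + 0 + 0 + 0 + 0 + 0 = 0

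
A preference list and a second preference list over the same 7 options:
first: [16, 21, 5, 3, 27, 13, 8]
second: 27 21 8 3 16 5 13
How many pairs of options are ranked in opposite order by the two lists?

11 pairs

Assign each item its position (1..7) in the first ordering, then rewrite the second ordering as that position sequence:
positions: 16→1, 21→2, 5→3, 3→4, 27→5, 13→6, 8→7
second ordering as positions: [5, 2, 7, 4, 1, 3, 6]
Discordant pairs = inversions in this position sequence.
5: 2, 4, 1, 3 → 4
2: 1 → 1
7: 4, 1, 3, 6 → 4
4: 1, 3 → 2
1: 0
3: 0
6: 0
Total: 4 + 1 + 4 + 2 + 0 + 0 + 0 = 11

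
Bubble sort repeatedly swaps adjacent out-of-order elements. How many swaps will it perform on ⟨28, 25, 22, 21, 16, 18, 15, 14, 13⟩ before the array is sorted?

Minimum adjacent swaps = number of inversions (each swap of adjacent out-of-order elements removes one inversion and no swap can remove more).
Count inversions — for each element, later elements that are smaller:
28: 25, 22, 21, 16, 18, 15, 14, 13 → 8
25: 22, 21, 16, 18, 15, 14, 13 → 7
22: 21, 16, 18, 15, 14, 13 → 6
21: 16, 18, 15, 14, 13 → 5
16: 15, 14, 13 → 3
18: 15, 14, 13 → 3
15: 14, 13 → 2
14: 13 → 1
13: none → 0
Total inversions: 8 + 7 + 6 + 5 + 3 + 3 + 2 + 1 + 0 = 35

35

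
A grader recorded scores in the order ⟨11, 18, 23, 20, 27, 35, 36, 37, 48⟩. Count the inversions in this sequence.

1

Sweep left to right; for each value list the smaller values that follow it:
11: 0
18: 0
23: 1
20: 0
27: 0
35: 0
36: 0
37: 0
48: 0
Sum: 0 + 0 + 1 + 0 + 0 + 0 + 0 + 0 + 0 = 1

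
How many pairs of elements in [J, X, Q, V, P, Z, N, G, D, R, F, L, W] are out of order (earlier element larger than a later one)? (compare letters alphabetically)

Count, for each position, how many later elements it exceeds:
J: 3
X: 10
Q: 6
V: 7
P: 5
Z: 7
N: 4
G: 2
D: 0
R: 2
F: 0
L: 0
W: 0
Sum: 3 + 10 + 6 + 7 + 5 + 7 + 4 + 2 + 0 + 2 + 0 + 0 + 0 = 46

46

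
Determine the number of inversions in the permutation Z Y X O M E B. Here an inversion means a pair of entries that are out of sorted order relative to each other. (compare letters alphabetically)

21 inversions

Element-by-element contributions:
Z: 6
Y: 5
X: 4
O: 3
M: 2
E: 1
B: 0
Sum: 6 + 5 + 4 + 3 + 2 + 1 + 0 = 21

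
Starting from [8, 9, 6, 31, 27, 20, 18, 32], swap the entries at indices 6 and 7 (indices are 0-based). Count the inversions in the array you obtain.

9

Positions 6 and 7 hold 18 and 32; after swapping, the array is [8, 9, 6, 31, 27, 20, 32, 18].
Element-by-element contributions:
8: 1
9: 1
6: 0
31: 3
27: 2
20: 1
32: 1
18: 0
Sum: 1 + 1 + 0 + 3 + 2 + 1 + 1 + 0 = 9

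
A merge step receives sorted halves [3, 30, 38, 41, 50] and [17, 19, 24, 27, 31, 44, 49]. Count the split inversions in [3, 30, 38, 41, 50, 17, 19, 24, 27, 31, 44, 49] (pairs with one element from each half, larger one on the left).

21

Count, for every r in R, how many entries of L exceed r:
r = 17: 30, 38, 41, 50 → 4
r = 19: 30, 38, 41, 50 → 4
r = 24: 30, 38, 41, 50 → 4
r = 27: 30, 38, 41, 50 → 4
r = 31: 38, 41, 50 → 3
r = 44: 50 → 1
r = 49: 50 → 1
Cross-inversions: 4 + 4 + 4 + 4 + 3 + 1 + 1 = 21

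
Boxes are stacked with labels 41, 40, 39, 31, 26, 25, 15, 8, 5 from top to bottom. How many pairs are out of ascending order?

36 inversions

Sweep left to right; for each value list the smaller values that follow it:
41 → 40, 39, 31, 26, 25, 15, 8, 5 → 8
40 → 39, 31, 26, 25, 15, 8, 5 → 7
39 → 31, 26, 25, 15, 8, 5 → 6
31 → 26, 25, 15, 8, 5 → 5
26 → 25, 15, 8, 5 → 4
25 → 15, 8, 5 → 3
15 → 8, 5 → 2
8 → 5 → 1
5 → none → 0
Sum: 8 + 7 + 6 + 5 + 4 + 3 + 2 + 1 + 0 = 36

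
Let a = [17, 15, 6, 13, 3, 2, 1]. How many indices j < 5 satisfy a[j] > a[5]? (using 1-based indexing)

4

The element at index 5 is 3.
Elements before it: 17, 15, 6, 13
Those larger than 3: 17, 15, 6, 13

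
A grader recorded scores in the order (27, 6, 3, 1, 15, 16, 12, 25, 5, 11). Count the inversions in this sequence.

For each element, count later entries that are smaller:
27: 9
6: 3
3: 1
1: 0
15: 3
16: 3
12: 2
25: 2
5: 0
11: 0
Sum: 9 + 3 + 1 + 0 + 3 + 3 + 2 + 2 + 0 + 0 = 23

There are 23 inversions.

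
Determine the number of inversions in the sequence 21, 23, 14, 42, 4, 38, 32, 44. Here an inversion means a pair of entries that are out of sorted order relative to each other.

Inversions: 9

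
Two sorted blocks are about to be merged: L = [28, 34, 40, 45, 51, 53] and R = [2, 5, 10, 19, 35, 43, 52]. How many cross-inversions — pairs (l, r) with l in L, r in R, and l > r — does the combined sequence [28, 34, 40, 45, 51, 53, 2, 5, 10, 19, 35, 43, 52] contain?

32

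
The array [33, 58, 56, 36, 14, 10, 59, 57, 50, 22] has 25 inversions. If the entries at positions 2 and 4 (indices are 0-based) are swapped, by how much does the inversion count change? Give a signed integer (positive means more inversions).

Positions 2 and 4 hold 56 and 14; after swapping, the array is [33, 58, 14, 36, 56, 10, 59, 57, 50, 22].
Count, for each position, how many later elements it exceeds:
33 → 14, 10, 22 → 3
58 → 14, 36, 56, 10, 57, 50, 22 → 7
14 → 10 → 1
36 → 10, 22 → 2
56 → 10, 50, 22 → 3
10 → none → 0
59 → 57, 50, 22 → 3
57 → 50, 22 → 2
50 → 22 → 1
22 → none → 0
Sum: 3 + 7 + 1 + 2 + 3 + 0 + 3 + 2 + 1 + 0 = 22
Change: 22 − 25 = -3

-3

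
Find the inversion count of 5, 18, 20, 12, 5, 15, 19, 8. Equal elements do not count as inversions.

Sweep left to right; for each value list the smaller values that follow it:
5: 0
18: 4
20: 5
12: 2
5: 0
15: 1
19: 1
8: 0
Sum: 0 + 4 + 5 + 2 + 0 + 1 + 1 + 0 = 13

There are 13 out-of-order pairs.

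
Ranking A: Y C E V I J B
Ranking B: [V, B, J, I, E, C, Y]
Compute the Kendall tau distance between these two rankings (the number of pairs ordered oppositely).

Assign each item its position (1..7) in the first ordering, then rewrite the second ordering as that position sequence:
positions: Y→1, C→2, E→3, V→4, I→5, J→6, B→7
second ordering as positions: [4, 7, 6, 5, 3, 2, 1]
Discordant pairs = inversions in this position sequence.
4: 3, 2, 1 → 3
7: 6, 5, 3, 2, 1 → 5
6: 5, 3, 2, 1 → 4
5: 3, 2, 1 → 3
3: 2, 1 → 2
2: 1 → 1
1: 0
Total: 3 + 5 + 4 + 3 + 2 + 1 + 0 = 18

18 discordant pairs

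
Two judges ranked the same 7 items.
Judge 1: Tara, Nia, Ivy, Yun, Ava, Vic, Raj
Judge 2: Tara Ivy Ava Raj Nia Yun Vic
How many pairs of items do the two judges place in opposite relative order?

6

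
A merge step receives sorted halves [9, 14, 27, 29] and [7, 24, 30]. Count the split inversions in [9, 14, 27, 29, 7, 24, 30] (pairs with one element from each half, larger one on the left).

6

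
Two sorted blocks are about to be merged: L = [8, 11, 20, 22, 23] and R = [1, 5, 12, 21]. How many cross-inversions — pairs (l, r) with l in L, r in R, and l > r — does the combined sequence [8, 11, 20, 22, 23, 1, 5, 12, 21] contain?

15

Count, for every r in R, how many entries of L exceed r:
r = 1: 8, 11, 20, 22, 23 → 5
r = 5: 8, 11, 20, 22, 23 → 5
r = 12: 20, 22, 23 → 3
r = 21: 22, 23 → 2
Cross-inversions: 5 + 5 + 3 + 2 = 15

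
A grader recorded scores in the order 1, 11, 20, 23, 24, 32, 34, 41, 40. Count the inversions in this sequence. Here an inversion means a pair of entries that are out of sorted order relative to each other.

1

Element-by-element contributions:
1 → none → 0
11 → none → 0
20 → none → 0
23 → none → 0
24 → none → 0
32 → none → 0
34 → none → 0
41 → 40 → 1
40 → none → 0
Sum: 0 + 0 + 0 + 0 + 0 + 0 + 0 + 1 + 0 = 1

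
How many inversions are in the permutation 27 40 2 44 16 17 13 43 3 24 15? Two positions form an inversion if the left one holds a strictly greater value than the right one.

32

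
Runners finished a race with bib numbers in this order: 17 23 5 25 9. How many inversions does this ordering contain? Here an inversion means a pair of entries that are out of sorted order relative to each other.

Inversions: 5

Sweep left to right; for each value list the smaller values that follow it:
17: 2
23: 2
5: 0
25: 1
9: 0
Sum: 2 + 2 + 0 + 1 + 0 = 5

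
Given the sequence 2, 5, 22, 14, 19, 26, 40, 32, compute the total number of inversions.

There are 3 inversions.

Count, for each position, how many later elements it exceeds:
2 → none → 0
5 → none → 0
22 → 14, 19 → 2
14 → none → 0
19 → none → 0
26 → none → 0
40 → 32 → 1
32 → none → 0
Sum: 0 + 0 + 2 + 0 + 0 + 0 + 1 + 0 = 3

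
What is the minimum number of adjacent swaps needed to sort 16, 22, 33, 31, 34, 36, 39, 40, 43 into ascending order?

The minimum number of adjacent swaps to sort an array equals its inversion count, since every such swap removes exactly one inversion.
Count inversions — for each element, later elements that are smaller:
16: none → 0
22: none → 0
33: 31 → 1
31: none → 0
34: none → 0
36: none → 0
39: none → 0
40: none → 0
43: none → 0
Total inversions: 0 + 0 + 1 + 0 + 0 + 0 + 0 + 0 + 0 = 1

1 adjacent swap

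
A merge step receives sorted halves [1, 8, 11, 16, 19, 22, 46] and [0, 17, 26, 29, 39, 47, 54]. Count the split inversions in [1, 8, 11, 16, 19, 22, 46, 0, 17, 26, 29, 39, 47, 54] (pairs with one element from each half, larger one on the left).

13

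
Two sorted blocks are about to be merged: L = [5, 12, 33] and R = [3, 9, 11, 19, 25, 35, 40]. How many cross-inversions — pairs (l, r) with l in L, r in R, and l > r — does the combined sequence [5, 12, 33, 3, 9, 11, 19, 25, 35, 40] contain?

There are 9 cross-inversions.

For each element r of the right run, count left-run elements greater than r:
r = 3: 5, 12, 33 → 3
r = 9: 12, 33 → 2
r = 11: 12, 33 → 2
r = 19: 33 → 1
r = 25: 33 → 1
r = 35: none → 0
r = 40: none → 0
Cross-inversions: 3 + 2 + 2 + 1 + 1 + 0 + 0 = 9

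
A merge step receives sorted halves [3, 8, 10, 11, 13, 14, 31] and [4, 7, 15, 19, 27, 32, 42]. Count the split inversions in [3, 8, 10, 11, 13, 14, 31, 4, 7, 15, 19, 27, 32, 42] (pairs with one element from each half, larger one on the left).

Count, for every r in R, how many entries of L exceed r:
r = 4: 8, 10, 11, 13, 14, 31 → 6
r = 7: 8, 10, 11, 13, 14, 31 → 6
r = 15: 31 → 1
r = 19: 31 → 1
r = 27: 31 → 1
r = 32: none → 0
r = 42: none → 0
Cross-inversions: 6 + 6 + 1 + 1 + 1 + 0 + 0 = 15

15 split inversions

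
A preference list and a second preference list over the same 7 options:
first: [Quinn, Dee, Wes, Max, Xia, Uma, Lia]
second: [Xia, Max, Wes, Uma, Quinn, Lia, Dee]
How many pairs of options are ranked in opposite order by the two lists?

Assign each item its position (1..7) in the first ordering, then rewrite the second ordering as that position sequence:
positions: Quinn→1, Dee→2, Wes→3, Max→4, Xia→5, Uma→6, Lia→7
second ordering as positions: [5, 4, 3, 6, 1, 7, 2]
Discordant pairs = inversions in this position sequence.
5: 4, 3, 1, 2 → 4
4: 3, 1, 2 → 3
3: 1, 2 → 2
6: 1, 2 → 2
1: 0
7: 2 → 1
2: 0
Total: 4 + 3 + 2 + 2 + 0 + 1 + 0 = 12

12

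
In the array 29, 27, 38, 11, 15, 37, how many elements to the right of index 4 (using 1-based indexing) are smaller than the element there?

The element at index 4 is 11.
Elements after it: 15, 37
None of them are smaller than 11.

0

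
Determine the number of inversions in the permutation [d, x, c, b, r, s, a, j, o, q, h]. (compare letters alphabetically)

There are 28 inversions.

Count, for each position, how many later elements it exceeds:
d → c, b, a → 3
x → c, b, r, s, a, j, o, q, h → 9
c → b, a → 2
b → a → 1
r → a, j, o, q, h → 5
s → a, j, o, q, h → 5
a → none → 0
j → h → 1
o → h → 1
q → h → 1
h → none → 0
Sum: 3 + 9 + 2 + 1 + 5 + 5 + 0 + 1 + 1 + 1 + 0 = 28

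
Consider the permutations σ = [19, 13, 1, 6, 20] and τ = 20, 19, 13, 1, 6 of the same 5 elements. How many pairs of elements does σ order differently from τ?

4 discordant pairs

Assign each item its position (1..5) in the first ordering, then rewrite the second ordering as that position sequence:
positions: 19→1, 13→2, 1→3, 6→4, 20→5
second ordering as positions: [5, 1, 2, 3, 4]
Discordant pairs = inversions in this position sequence.
5: 1, 2, 3, 4 → 4
1: 0
2: 0
3: 0
4: 0
Total: 4 + 0 + 0 + 0 + 0 = 4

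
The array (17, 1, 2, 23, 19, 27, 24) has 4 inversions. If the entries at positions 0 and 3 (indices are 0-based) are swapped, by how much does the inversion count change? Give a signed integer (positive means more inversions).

+1

Positions 0 and 3 hold 17 and 23; after swapping, the array is [23, 1, 2, 17, 19, 27, 24].
For each element, count later entries that are smaller:
23: 4
1: 0
2: 0
17: 0
19: 0
27: 1
24: 0
Sum: 4 + 0 + 0 + 0 + 0 + 1 + 0 = 5
Change: 5 − 4 = +1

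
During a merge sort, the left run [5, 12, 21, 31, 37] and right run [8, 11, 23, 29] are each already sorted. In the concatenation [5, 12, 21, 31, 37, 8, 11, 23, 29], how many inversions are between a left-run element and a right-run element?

For each element r of the right run, count left-run elements greater than r:
r = 8: 12, 21, 31, 37 → 4
r = 11: 12, 21, 31, 37 → 4
r = 23: 31, 37 → 2
r = 29: 31, 37 → 2
Cross-inversions: 4 + 4 + 2 + 2 = 12

12 split inversions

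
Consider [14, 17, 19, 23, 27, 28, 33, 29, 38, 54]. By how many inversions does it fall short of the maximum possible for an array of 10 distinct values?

44

Maximum inversions for 10 distinct elements is C(10, 2) = 10·9/2 = 45.
Current inversions — for each element, count later smaller elements:
14: 0
17: 0
19: 0
23: 0
27: 0
28: 0
33: 1
29: 0
38: 0
54: 0
Current total: 0 + 0 + 0 + 0 + 0 + 0 + 1 + 0 + 0 + 0 = 1
Shortfall: 45 − 1 = 44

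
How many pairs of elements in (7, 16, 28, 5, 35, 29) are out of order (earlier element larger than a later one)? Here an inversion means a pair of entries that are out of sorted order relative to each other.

Sweep left to right; for each value list the smaller values that follow it:
7: 1
16: 1
28: 1
5: 0
35: 1
29: 0
Sum: 1 + 1 + 1 + 0 + 1 + 0 = 4

Inversions: 4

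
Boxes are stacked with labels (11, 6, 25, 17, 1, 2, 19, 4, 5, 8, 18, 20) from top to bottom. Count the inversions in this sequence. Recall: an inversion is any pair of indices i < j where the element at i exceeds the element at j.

Element-by-element contributions:
11: 6
6: 4
25: 9
17: 5
1: 0
2: 0
19: 4
4: 0
5: 0
8: 0
18: 0
20: 0
Sum: 6 + 4 + 9 + 5 + 0 + 0 + 4 + 0 + 0 + 0 + 0 + 0 = 28

28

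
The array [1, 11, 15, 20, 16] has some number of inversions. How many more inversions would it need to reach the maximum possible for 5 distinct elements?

9 inversions short

Maximum inversions for 5 distinct elements is C(5, 2) = 5·4/2 = 10.
Current inversions — for each element, count later smaller elements:
1: 0
11: 0
15: 0
20: 1
16: 0
Current total: 0 + 0 + 0 + 1 + 0 = 1
Shortfall: 10 − 1 = 9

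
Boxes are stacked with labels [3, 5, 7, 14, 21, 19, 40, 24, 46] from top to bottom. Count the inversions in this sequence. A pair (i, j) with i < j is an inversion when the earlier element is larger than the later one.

2

Count, for each position, how many later elements it exceeds:
3 → none → 0
5 → none → 0
7 → none → 0
14 → none → 0
21 → 19 → 1
19 → none → 0
40 → 24 → 1
24 → none → 0
46 → none → 0
Sum: 0 + 0 + 0 + 0 + 1 + 0 + 1 + 0 + 0 = 2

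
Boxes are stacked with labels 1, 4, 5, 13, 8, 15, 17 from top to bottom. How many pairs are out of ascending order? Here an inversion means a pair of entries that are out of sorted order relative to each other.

Count, for each position, how many later elements it exceeds:
1 → none → 0
4 → none → 0
5 → none → 0
13 → 8 → 1
8 → none → 0
15 → none → 0
17 → none → 0
Sum: 0 + 0 + 0 + 1 + 0 + 0 + 0 = 1

Inversions: 1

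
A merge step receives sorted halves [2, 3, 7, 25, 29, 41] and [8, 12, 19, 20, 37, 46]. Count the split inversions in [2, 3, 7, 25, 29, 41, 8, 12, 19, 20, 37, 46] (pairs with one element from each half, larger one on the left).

13 split inversions

Take each right-half value and tally the left-half values above it:
r = 8: 25, 29, 41 → 3
r = 12: 25, 29, 41 → 3
r = 19: 25, 29, 41 → 3
r = 20: 25, 29, 41 → 3
r = 37: 41 → 1
r = 46: none → 0
Cross-inversions: 3 + 3 + 3 + 3 + 1 + 0 = 13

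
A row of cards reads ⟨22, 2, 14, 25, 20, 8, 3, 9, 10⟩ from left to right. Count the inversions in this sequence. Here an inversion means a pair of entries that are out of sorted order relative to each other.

Count, for each position, how many later elements it exceeds:
22: 7
2: 0
14: 4
25: 5
20: 4
8: 1
3: 0
9: 0
10: 0
Sum: 7 + 0 + 4 + 5 + 4 + 1 + 0 + 0 + 0 = 21

21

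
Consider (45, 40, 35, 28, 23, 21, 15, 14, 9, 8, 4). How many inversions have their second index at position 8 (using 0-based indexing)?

The element at index 8 is 9.
Elements before it: 45, 40, 35, 28, 23, 21, 15, 14
Those larger than 9: 45, 40, 35, 28, 23, 21, 15, 14

8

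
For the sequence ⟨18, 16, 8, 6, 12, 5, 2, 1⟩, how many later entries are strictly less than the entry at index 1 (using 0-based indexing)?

6

The element at index 1 is 16.
Elements after it: 8, 6, 12, 5, 2, 1
Those smaller than 16: 8, 6, 12, 5, 2, 1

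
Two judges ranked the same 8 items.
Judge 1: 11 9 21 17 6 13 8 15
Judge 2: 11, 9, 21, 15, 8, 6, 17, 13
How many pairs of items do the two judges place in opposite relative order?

8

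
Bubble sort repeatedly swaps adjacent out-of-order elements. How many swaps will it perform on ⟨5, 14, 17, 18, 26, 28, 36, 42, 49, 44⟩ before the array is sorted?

1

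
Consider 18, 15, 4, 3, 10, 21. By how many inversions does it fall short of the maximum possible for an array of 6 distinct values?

Maximum inversions for 6 distinct elements is C(6, 2) = 6·5/2 = 15.
Current inversions — for each element, count later smaller elements:
18: 4
15: 3
4: 1
3: 0
10: 0
21: 0
Current total: 4 + 3 + 1 + 0 + 0 + 0 = 8
Shortfall: 15 − 8 = 7

7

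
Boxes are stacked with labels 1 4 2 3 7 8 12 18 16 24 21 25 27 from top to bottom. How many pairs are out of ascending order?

4

For each element, count later entries that are smaller:
1 → none → 0
4 → 2, 3 → 2
2 → none → 0
3 → none → 0
7 → none → 0
8 → none → 0
12 → none → 0
18 → 16 → 1
16 → none → 0
24 → 21 → 1
21 → none → 0
25 → none → 0
27 → none → 0
Sum: 0 + 2 + 0 + 0 + 0 + 0 + 0 + 1 + 0 + 1 + 0 + 0 + 0 = 4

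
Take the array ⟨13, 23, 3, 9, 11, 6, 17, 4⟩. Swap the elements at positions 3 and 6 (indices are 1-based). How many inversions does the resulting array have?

18

Positions 3 and 6 hold 3 and 6; after swapping, the array is [13, 23, 6, 9, 11, 3, 17, 4].
Count, for each position, how many later elements it exceeds:
13 → 6, 9, 11, 3, 4 → 5
23 → 6, 9, 11, 3, 17, 4 → 6
6 → 3, 4 → 2
9 → 3, 4 → 2
11 → 3, 4 → 2
3 → none → 0
17 → 4 → 1
4 → none → 0
Sum: 5 + 6 + 2 + 2 + 2 + 0 + 1 + 0 = 18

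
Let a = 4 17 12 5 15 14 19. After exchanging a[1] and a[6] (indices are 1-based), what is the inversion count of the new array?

11

Positions 1 and 6 hold 4 and 14; after swapping, the array is [14, 17, 12, 5, 15, 4, 19].
Element-by-element contributions:
14 → 12, 5, 4 → 3
17 → 12, 5, 15, 4 → 4
12 → 5, 4 → 2
5 → 4 → 1
15 → 4 → 1
4 → none → 0
19 → none → 0
Sum: 3 + 4 + 2 + 1 + 1 + 0 + 0 = 11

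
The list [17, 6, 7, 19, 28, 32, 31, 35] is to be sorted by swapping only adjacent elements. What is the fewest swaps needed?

3

Each adjacent swap fixes exactly one inversion, so the minimum swap count equals the number of inversions.
Count inversions — for each element, later elements that are smaller:
17: 6, 7 → 2
6: none → 0
7: none → 0
19: none → 0
28: none → 0
32: 31 → 1
31: none → 0
35: none → 0
Total inversions: 2 + 0 + 0 + 0 + 0 + 1 + 0 + 0 = 3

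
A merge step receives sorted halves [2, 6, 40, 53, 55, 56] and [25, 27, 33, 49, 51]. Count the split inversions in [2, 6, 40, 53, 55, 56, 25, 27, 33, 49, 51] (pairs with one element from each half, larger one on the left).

18

Count, for every r in R, how many entries of L exceed r:
r = 25: 40, 53, 55, 56 → 4
r = 27: 40, 53, 55, 56 → 4
r = 33: 40, 53, 55, 56 → 4
r = 49: 53, 55, 56 → 3
r = 51: 53, 55, 56 → 3
Cross-inversions: 4 + 4 + 4 + 3 + 3 = 18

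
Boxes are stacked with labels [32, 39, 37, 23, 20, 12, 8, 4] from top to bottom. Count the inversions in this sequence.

Element-by-element contributions:
32: 5
39: 6
37: 5
23: 4
20: 3
12: 2
8: 1
4: 0
Sum: 5 + 6 + 5 + 4 + 3 + 2 + 1 + 0 = 26

26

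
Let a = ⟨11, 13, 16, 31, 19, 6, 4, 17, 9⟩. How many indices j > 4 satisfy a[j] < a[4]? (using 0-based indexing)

4 such elements

The element at index 4 is 19.
Elements after it: 6, 4, 17, 9
Those smaller than 19: 6, 4, 17, 9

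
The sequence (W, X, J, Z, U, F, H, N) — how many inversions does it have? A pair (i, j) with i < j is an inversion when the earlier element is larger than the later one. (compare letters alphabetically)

For each element, count later entries that are smaller:
W: 5
X: 5
J: 2
Z: 4
U: 3
F: 0
H: 0
N: 0
Sum: 5 + 5 + 2 + 4 + 3 + 0 + 0 + 0 = 19

19 inversions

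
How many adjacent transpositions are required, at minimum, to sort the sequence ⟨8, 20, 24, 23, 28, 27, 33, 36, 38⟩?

There are 2 swaps.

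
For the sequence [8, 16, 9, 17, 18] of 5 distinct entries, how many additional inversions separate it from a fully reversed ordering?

9

Maximum inversions for 5 distinct elements is C(5, 2) = 5·4/2 = 10.
Current inversions — for each element, count later smaller elements:
8: 0
16: 1
9: 0
17: 0
18: 0
Current total: 0 + 1 + 0 + 0 + 0 = 1
Shortfall: 10 − 1 = 9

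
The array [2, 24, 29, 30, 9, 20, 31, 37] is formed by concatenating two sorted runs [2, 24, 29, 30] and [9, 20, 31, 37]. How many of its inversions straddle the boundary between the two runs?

For each element r of the right run, count left-run elements greater than r:
r = 9: 24, 29, 30 → 3
r = 20: 24, 29, 30 → 3
r = 31: none → 0
r = 37: none → 0
Cross-inversions: 3 + 3 + 0 + 0 = 6

6 split inversions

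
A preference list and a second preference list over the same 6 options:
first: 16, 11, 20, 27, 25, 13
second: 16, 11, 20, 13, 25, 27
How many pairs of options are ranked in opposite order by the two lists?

Assign each item its position (1..6) in the first ordering, then rewrite the second ordering as that position sequence:
positions: 16→1, 11→2, 20→3, 27→4, 25→5, 13→6
second ordering as positions: [1, 2, 3, 6, 5, 4]
Discordant pairs = inversions in this position sequence.
1: 0
2: 0
3: 0
6: 5, 4 → 2
5: 4 → 1
4: 0
Total: 0 + 0 + 0 + 2 + 1 + 0 = 3

Pairs: 3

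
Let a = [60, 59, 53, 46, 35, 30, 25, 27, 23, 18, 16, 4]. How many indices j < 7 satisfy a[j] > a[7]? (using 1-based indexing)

6

The element at index 7 is 25.
Elements before it: 60, 59, 53, 46, 35, 30
Those larger than 25: 60, 59, 53, 46, 35, 30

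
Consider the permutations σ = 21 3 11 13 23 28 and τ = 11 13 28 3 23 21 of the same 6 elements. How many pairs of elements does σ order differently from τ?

9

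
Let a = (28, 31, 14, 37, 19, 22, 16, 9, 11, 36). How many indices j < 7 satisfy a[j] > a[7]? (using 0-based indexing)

7 such elements

The element at index 7 is 9.
Elements before it: 28, 31, 14, 37, 19, 22, 16
Those larger than 9: 28, 31, 14, 37, 19, 22, 16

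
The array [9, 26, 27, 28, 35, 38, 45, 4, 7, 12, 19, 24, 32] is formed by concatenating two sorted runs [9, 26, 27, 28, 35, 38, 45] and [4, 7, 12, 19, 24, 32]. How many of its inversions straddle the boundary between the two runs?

Count, for every r in R, how many entries of L exceed r:
r = 4: 9, 26, 27, 28, 35, 38, 45 → 7
r = 7: 9, 26, 27, 28, 35, 38, 45 → 7
r = 12: 26, 27, 28, 35, 38, 45 → 6
r = 19: 26, 27, 28, 35, 38, 45 → 6
r = 24: 26, 27, 28, 35, 38, 45 → 6
r = 32: 35, 38, 45 → 3
Cross-inversions: 7 + 7 + 6 + 6 + 6 + 3 = 35

35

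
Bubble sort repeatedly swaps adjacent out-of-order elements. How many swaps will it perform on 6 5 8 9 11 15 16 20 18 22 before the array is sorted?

Adjacent swaps: 2

Minimum adjacent swaps = number of inversions (each swap of adjacent out-of-order elements removes one inversion and no swap can remove more).
Count inversions — for each element, later elements that are smaller:
6: 5 → 1
5: none → 0
8: none → 0
9: none → 0
11: none → 0
15: none → 0
16: none → 0
20: 18 → 1
18: none → 0
22: none → 0
Total inversions: 1 + 0 + 0 + 0 + 0 + 0 + 0 + 1 + 0 + 0 = 2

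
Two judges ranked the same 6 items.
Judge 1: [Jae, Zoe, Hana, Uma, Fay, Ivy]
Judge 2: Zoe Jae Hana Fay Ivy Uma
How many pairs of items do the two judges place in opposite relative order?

Assign each item its position (1..6) in the first ordering, then rewrite the second ordering as that position sequence:
positions: Jae→1, Zoe→2, Hana→3, Uma→4, Fay→5, Ivy→6
second ordering as positions: [2, 1, 3, 5, 6, 4]
Discordant pairs = inversions in this position sequence.
2: 1 → 1
1: 0
3: 0
5: 4 → 1
6: 4 → 1
4: 0
Total: 1 + 0 + 0 + 1 + 1 + 0 = 3

3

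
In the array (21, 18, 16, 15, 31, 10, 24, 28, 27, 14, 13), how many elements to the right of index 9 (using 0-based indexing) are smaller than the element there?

1 such element

The element at index 9 is 14.
Elements after it: 13
Those smaller than 14: 13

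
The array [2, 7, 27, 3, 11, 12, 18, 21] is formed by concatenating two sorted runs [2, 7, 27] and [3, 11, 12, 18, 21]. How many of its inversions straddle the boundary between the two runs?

For each element r of the right run, count left-run elements greater than r:
r = 3: 7, 27 → 2
r = 11: 27 → 1
r = 12: 27 → 1
r = 18: 27 → 1
r = 21: 27 → 1
Cross-inversions: 2 + 1 + 1 + 1 + 1 = 6

6 split inversions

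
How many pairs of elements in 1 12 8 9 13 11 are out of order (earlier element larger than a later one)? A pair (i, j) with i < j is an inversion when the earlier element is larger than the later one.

There are 4 out-of-order pairs.

For each element, count later entries that are smaller:
1: 0
12: 3
8: 0
9: 0
13: 1
11: 0
Sum: 0 + 3 + 0 + 0 + 1 + 0 = 4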